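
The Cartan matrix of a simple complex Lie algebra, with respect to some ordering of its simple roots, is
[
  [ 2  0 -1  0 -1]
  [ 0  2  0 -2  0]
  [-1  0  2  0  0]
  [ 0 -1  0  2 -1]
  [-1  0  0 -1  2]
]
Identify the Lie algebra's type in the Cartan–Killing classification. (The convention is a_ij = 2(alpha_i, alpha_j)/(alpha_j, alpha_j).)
type C_5

The matrix has rank 5 with 2's on the diagonal. Reading the off-diagonal entries as Dynkin edges (a single edge where a_ij = a_ji = -1; a double or triple edge where a_ij * a_ji = 2 or 3), the diagram is a chain of 5 nodes with a double edge at one end; the terminal node there is the unique long simple root (C_5). One simple-root ordering that puts it in standard form is (alpha_3, alpha_1, alpha_5, alpha_4, alpha_2). So the algebra is type C_5, i.e. sp(10).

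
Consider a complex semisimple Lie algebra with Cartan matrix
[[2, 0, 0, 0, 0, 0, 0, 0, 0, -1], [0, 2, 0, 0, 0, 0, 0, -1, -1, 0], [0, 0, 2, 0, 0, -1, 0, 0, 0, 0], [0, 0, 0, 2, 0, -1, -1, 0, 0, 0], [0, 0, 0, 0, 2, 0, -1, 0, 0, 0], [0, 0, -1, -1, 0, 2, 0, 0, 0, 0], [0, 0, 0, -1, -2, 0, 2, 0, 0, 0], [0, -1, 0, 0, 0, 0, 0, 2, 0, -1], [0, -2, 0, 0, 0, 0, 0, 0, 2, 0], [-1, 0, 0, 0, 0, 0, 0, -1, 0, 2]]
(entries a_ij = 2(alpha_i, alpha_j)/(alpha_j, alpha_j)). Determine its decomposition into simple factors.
The diagram associated to this matrix has two connected components: the simple roots {alpha_3, alpha_4, alpha_5, alpha_6, alpha_7} form a chain of 5 nodes with a double edge at one end; the terminal node there is the unique short simple root (B_5), and {alpha_1, alpha_2, alpha_8, alpha_9, alpha_10} form a chain of 5 nodes with a double edge at one end; the terminal node there is the unique long simple root (C_5). A semisimple Lie algebra decomposes uniquely as the direct sum of simple ideals, one per connected component of its Dynkin diagram, so g ≅ B_5 ⊕ C_5 (dimension 55 + 55 = 110).

B5 ⊕ C5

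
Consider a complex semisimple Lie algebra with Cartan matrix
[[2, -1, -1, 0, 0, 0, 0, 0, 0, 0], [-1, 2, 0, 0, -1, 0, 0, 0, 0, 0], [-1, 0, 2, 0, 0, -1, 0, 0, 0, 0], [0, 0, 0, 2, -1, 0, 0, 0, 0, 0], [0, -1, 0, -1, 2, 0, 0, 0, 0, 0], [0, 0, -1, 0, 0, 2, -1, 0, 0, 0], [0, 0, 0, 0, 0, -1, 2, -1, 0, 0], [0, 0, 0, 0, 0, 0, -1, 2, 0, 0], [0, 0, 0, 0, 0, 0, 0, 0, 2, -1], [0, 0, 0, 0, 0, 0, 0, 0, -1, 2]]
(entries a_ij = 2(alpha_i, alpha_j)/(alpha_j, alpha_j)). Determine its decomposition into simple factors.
The diagram associated to this matrix has two connected components: the simple roots {alpha_9, alpha_10} form a chain of 2 nodes with single edges (A_2), and {alpha_1, alpha_2, alpha_3, alpha_4, alpha_5, alpha_6, alpha_7, alpha_8} form a chain of 8 nodes with single edges (A_8). A semisimple Lie algebra decomposes uniquely as the direct sum of simple ideals, one per connected component of its Dynkin diagram, so g ≅ A_2 ⊕ A_8 (dimension 8 + 80 = 88).

A_2 (sl(3)) ⊕ A_8 (sl(9))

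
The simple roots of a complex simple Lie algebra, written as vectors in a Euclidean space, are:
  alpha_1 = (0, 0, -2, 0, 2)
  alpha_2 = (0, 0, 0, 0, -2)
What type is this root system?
B_2 (so(5))

Compute the Cartan integers a_ij = 2(alpha_i, alpha_j)/(alpha_j, alpha_j); the resulting 2x2 Cartan matrix is
[[2, -2], [-1, 2]].
The roots have two lengths (squared-length ratio 2:1); the short ones are alpha_{2}. The associated Dynkin diagram is a chain of 2 nodes with a double edge at one end; the terminal node there is the unique short simple root (B_2), so the type is B_2 (the algebra so(5)).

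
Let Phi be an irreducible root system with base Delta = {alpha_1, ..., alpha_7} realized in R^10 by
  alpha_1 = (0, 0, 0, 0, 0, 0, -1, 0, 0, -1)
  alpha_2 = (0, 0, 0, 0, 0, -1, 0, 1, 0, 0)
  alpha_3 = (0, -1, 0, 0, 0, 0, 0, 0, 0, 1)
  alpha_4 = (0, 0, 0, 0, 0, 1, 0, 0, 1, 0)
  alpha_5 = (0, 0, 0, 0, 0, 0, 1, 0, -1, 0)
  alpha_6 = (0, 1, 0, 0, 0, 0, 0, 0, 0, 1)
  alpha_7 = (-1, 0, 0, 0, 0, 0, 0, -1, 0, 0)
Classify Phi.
D7

Compute the Cartan integers a_ij = 2(alpha_i, alpha_j)/(alpha_j, alpha_j); the resulting 7x7 Cartan matrix is
[[2, 0, -1, 0, -1, -1, 0], [0, 2, 0, -1, 0, 0, -1], [-1, 0, 2, 0, 0, 0, 0], [0, -1, 0, 2, -1, 0, 0], [-1, 0, 0, -1, 2, 0, 0], [-1, 0, 0, 0, 0, 2, 0], [0, -1, 0, 0, 0, 0, 2]].
All simple roots have the same length, so the diagram is simply laced. The associated Dynkin diagram is a chain of 5 nodes with a fork of two nodes at one end (D_7), so the type is D_7 (the algebra so(14)).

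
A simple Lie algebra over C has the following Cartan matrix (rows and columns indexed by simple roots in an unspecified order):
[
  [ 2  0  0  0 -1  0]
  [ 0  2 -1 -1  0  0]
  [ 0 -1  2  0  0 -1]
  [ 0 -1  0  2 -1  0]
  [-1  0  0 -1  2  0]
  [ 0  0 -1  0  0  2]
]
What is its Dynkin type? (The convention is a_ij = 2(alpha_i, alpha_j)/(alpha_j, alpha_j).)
type A_6

The matrix has rank 6 with 2's on the diagonal. Reading the off-diagonal entries as Dynkin edges (a single edge where a_ij = a_ji = -1; a double or triple edge where a_ij * a_ji = 2 or 3), the diagram is a chain of 6 nodes with single edges (A_6). One simple-root ordering that puts it in standard form is (alpha_1, alpha_5, alpha_4, alpha_2, alpha_3, alpha_6). So the algebra is type A_6, i.e. sl(7).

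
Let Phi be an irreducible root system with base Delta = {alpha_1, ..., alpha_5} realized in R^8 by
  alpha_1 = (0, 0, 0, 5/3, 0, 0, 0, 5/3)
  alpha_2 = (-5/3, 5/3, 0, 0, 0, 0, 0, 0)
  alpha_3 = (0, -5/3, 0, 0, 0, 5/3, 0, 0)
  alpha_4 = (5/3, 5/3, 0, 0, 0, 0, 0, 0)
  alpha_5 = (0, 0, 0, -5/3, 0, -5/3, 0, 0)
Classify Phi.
Compute the Cartan integers a_ij = 2(alpha_i, alpha_j)/(alpha_j, alpha_j); the resulting 5x5 Cartan matrix is
[[2, 0, 0, 0, -1], [0, 2, -1, 0, 0], [0, -1, 2, -1, -1], [0, 0, -1, 2, 0], [-1, 0, -1, 0, 2]].
All simple roots have the same length, so the diagram is simply laced. The associated Dynkin diagram is a chain of 3 nodes with a fork of two nodes at one end (D_5), so the type is D_5 (the algebra so(10)).

D_5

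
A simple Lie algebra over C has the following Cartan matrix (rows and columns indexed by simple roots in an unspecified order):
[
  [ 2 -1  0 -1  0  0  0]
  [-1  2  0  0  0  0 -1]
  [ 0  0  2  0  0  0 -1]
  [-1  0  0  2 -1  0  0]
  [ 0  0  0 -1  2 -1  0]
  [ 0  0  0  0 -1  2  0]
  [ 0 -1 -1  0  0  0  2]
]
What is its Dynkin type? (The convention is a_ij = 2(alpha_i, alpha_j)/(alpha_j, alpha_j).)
A_7 (sl(8))

The matrix has rank 7 with 2's on the diagonal. Reading the off-diagonal entries as Dynkin edges (a single edge where a_ij = a_ji = -1; a double or triple edge where a_ij * a_ji = 2 or 3), the diagram is a chain of 7 nodes with single edges (A_7). One simple-root ordering that puts it in standard form is (alpha_6, alpha_5, alpha_4, alpha_1, alpha_2, alpha_7, alpha_3). So the algebra is type A_7, i.e. sl(8).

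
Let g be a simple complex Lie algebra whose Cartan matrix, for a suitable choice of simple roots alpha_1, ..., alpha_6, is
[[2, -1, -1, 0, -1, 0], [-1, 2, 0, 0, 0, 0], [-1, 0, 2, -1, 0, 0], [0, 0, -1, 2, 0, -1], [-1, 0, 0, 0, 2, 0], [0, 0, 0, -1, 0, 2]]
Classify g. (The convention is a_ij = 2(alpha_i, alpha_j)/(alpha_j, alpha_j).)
The matrix has rank 6 with 2's on the diagonal. Reading the off-diagonal entries as Dynkin edges (a single edge where a_ij = a_ji = -1; a double or triple edge where a_ij * a_ji = 2 or 3), the diagram is a chain of 4 nodes with a fork of two nodes at one end (D_6). One simple-root ordering that puts it in standard form is (alpha_6, alpha_4, alpha_3, alpha_1, alpha_5, alpha_2). So the algebra is type D_6, i.e. so(12).

type D_6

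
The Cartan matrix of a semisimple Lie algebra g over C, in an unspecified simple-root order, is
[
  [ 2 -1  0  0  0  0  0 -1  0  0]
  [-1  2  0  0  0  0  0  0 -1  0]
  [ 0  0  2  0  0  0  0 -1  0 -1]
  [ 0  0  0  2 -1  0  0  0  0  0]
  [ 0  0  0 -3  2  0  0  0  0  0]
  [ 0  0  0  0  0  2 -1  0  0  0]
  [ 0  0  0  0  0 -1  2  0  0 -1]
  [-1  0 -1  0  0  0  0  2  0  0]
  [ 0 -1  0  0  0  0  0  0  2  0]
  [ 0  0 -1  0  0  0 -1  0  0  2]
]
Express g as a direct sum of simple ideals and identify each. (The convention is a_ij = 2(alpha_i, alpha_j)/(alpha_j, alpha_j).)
The diagram associated to this matrix has two connected components: the simple roots {alpha_1, alpha_2, alpha_3, alpha_6, alpha_7, alpha_8, alpha_9, alpha_10} form a chain of 8 nodes with single edges (A_8), and {alpha_4, alpha_5} form two nodes joined by a triple edge (G_2). A semisimple Lie algebra decomposes uniquely as the direct sum of simple ideals, one per connected component of its Dynkin diagram, so g ≅ A_8 ⊕ G_2 (dimension 80 + 14 = 94).

A_8 + G_2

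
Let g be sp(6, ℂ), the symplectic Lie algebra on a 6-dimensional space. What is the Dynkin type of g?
C_3 (sp(6))

This is sp(6), which has dimension 6(6+1)/2 = 21 and rank 6/2 = 3. In the classification of classical Lie algebras, the symplectic algebra sp(2n) has type C_n; here n = 3, so the Dynkin diagram is a chain of 3 nodes with a double edge at one end; the terminal node there is the unique long simple root (C_3). Hence the type is C_3.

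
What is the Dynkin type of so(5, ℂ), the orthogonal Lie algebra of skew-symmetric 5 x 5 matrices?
This is so(5) with 5 odd, which has dimension 5(5-1)/2 = 10 and rank (5-1)/2 = 2. In the classification of classical Lie algebras, the orthogonal algebra so(2n+1) in an odd number of variables has type B_n; here n = 2, so the Dynkin diagram is a chain of 2 nodes with a double edge at one end; the terminal node there is the unique short simple root (B_2). Hence the type is B_2.

B2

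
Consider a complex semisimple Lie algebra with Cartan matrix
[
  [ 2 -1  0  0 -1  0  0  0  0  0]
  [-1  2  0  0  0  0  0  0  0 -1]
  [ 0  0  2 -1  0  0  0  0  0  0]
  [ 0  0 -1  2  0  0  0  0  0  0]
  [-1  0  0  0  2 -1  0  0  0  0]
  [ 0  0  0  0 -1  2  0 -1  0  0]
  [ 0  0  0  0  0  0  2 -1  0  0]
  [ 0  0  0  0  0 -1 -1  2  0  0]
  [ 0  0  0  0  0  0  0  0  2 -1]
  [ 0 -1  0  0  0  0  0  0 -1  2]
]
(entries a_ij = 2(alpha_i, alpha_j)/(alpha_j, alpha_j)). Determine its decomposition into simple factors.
The diagram associated to this matrix has two connected components: the simple roots {alpha_3, alpha_4} form a chain of 2 nodes with single edges (A_2), and {alpha_1, alpha_2, alpha_5, alpha_6, alpha_7, alpha_8, alpha_9, alpha_10} form a chain of 8 nodes with single edges (A_8). A semisimple Lie algebra decomposes uniquely as the direct sum of simple ideals, one per connected component of its Dynkin diagram, so g ≅ A_2 ⊕ A_8 (dimension 8 + 80 = 88).

A2 ⊕ A8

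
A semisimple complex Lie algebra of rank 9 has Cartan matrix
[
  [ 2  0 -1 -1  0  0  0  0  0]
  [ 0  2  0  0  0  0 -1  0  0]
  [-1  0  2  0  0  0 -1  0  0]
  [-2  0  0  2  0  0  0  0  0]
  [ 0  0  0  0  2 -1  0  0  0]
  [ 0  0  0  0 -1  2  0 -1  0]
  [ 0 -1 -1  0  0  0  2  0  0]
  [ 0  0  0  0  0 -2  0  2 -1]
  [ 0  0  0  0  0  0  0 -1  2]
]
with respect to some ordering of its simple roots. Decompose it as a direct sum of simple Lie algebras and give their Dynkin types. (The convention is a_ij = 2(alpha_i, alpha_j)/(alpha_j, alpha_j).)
C_5 ⊕ F_4

The diagram associated to this matrix has two connected components: the simple roots {alpha_1, alpha_2, alpha_3, alpha_4, alpha_7} form a chain of 5 nodes with a double edge at one end; the terminal node there is the unique long simple root (C_5), and {alpha_5, alpha_6, alpha_8, alpha_9} form a chain of 4 nodes with a double edge between the middle two (F_4). A semisimple Lie algebra decomposes uniquely as the direct sum of simple ideals, one per connected component of its Dynkin diagram, so g ≅ C_5 ⊕ F_4 (dimension 55 + 52 = 107).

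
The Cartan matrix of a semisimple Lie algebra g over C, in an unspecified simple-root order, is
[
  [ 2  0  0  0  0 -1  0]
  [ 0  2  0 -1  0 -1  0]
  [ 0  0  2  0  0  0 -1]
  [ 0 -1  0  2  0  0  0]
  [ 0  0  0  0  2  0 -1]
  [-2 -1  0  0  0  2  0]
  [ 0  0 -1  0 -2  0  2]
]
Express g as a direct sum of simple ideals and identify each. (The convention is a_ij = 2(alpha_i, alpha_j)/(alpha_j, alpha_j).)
The diagram associated to this matrix has two connected components: the simple roots {alpha_3, alpha_5, alpha_7} form a chain of 3 nodes with a double edge at one end; the terminal node there is the unique short simple root (B_3), and {alpha_1, alpha_2, alpha_4, alpha_6} form a chain of 4 nodes with a double edge at one end; the terminal node there is the unique short simple root (B_4). A semisimple Lie algebra decomposes uniquely as the direct sum of simple ideals, one per connected component of its Dynkin diagram, so g ≅ B_3 ⊕ B_4 (dimension 21 + 36 = 57).

B_3 + B_4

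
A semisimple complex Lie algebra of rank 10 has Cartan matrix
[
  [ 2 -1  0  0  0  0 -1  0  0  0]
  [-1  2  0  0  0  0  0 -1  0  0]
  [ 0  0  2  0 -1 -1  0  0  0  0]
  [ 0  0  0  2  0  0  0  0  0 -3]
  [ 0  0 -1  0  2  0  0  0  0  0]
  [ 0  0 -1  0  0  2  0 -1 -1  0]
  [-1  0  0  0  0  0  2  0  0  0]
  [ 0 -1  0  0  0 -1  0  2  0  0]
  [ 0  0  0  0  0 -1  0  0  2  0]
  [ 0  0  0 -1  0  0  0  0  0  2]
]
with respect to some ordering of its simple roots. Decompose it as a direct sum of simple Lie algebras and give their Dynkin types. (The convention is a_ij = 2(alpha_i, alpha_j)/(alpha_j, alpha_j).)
The diagram associated to this matrix has two connected components: the simple roots {alpha_1, alpha_2, alpha_3, alpha_5, alpha_6, alpha_7, alpha_8, alpha_9} form a chain of 7 nodes with one extra node attached to the third node from one end (E_8), and {alpha_4, alpha_10} form two nodes joined by a triple edge (G_2). A semisimple Lie algebra decomposes uniquely as the direct sum of simple ideals, one per connected component of its Dynkin diagram, so g ≅ E_8 ⊕ G_2 (dimension 248 + 14 = 262).

E_8 ⊕ G_2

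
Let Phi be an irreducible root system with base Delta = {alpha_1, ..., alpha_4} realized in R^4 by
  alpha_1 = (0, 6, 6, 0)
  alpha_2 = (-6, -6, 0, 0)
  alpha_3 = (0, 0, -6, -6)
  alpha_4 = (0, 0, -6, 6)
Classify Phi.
D_4

Compute the Cartan integers a_ij = 2(alpha_i, alpha_j)/(alpha_j, alpha_j); the resulting 4x4 Cartan matrix is
[[2, -1, -1, -1], [-1, 2, 0, 0], [-1, 0, 2, 0], [-1, 0, 0, 2]].
All simple roots have the same length, so the diagram is simply laced. The associated Dynkin diagram is a chain of 2 nodes with a fork of two nodes at one end (D_4), so the type is D_4 (the algebra so(8)).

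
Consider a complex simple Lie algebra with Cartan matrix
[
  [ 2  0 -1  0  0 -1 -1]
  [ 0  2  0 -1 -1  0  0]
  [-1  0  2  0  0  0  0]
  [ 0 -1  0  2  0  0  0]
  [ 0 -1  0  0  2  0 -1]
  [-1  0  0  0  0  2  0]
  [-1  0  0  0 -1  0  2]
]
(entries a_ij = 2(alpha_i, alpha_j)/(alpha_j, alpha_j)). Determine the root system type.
type D_7

The matrix has rank 7 with 2's on the diagonal. Reading the off-diagonal entries as Dynkin edges (a single edge where a_ij = a_ji = -1; a double or triple edge where a_ij * a_ji = 2 or 3), the diagram is a chain of 5 nodes with a fork of two nodes at one end (D_7). One simple-root ordering that puts it in standard form is (alpha_4, alpha_2, alpha_5, alpha_7, alpha_1, alpha_3, alpha_6). So the algebra is type D_7, i.e. so(14).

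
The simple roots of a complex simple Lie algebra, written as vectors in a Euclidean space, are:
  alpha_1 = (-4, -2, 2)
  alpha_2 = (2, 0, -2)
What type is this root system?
Compute the Cartan integers a_ij = 2(alpha_i, alpha_j)/(alpha_j, alpha_j); the resulting 2x2 Cartan matrix is
[[2, -3], [-1, 2]].
The roots have two lengths (squared-length ratio 3:1); the short ones are alpha_{2}. The associated Dynkin diagram is two nodes joined by a triple edge (G_2), so the type is G_2.

type G_2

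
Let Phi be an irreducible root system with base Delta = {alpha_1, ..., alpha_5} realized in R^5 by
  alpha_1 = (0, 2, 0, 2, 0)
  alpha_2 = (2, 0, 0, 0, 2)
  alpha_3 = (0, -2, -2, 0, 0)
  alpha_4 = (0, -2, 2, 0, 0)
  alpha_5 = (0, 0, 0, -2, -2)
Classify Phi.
Compute the Cartan integers a_ij = 2(alpha_i, alpha_j)/(alpha_j, alpha_j); the resulting 5x5 Cartan matrix is
[[2, 0, -1, -1, -1], [0, 2, 0, 0, -1], [-1, 0, 2, 0, 0], [-1, 0, 0, 2, 0], [-1, -1, 0, 0, 2]].
All simple roots have the same length, so the diagram is simply laced. The associated Dynkin diagram is a chain of 3 nodes with a fork of two nodes at one end (D_5), so the type is D_5 (the algebra so(10)).

D_5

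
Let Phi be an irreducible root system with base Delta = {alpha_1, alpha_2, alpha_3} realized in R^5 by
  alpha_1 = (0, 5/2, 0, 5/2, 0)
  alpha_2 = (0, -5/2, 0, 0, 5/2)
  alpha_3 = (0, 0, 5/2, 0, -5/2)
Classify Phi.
Compute the Cartan integers a_ij = 2(alpha_i, alpha_j)/(alpha_j, alpha_j); the resulting 3x3 Cartan matrix is
[[2, -1, 0], [-1, 2, -1], [0, -1, 2]].
All simple roots have the same length, so the diagram is simply laced. The associated Dynkin diagram is a chain of 3 nodes with single edges (A_3), so the type is A_3 (the algebra sl(4)).

A_3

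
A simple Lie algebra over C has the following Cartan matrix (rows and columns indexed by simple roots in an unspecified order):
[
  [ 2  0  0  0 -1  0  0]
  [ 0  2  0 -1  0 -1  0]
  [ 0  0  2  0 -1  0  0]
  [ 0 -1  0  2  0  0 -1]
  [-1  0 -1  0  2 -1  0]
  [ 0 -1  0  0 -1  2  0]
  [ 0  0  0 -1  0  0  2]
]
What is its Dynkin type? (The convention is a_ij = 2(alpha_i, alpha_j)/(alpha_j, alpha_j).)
D7

The matrix has rank 7 with 2's on the diagonal. Reading the off-diagonal entries as Dynkin edges (a single edge where a_ij = a_ji = -1; a double or triple edge where a_ij * a_ji = 2 or 3), the diagram is a chain of 5 nodes with a fork of two nodes at one end (D_7). One simple-root ordering that puts it in standard form is (alpha_7, alpha_4, alpha_2, alpha_6, alpha_5, alpha_3, alpha_1). So the algebra is type D_7, i.e. so(14).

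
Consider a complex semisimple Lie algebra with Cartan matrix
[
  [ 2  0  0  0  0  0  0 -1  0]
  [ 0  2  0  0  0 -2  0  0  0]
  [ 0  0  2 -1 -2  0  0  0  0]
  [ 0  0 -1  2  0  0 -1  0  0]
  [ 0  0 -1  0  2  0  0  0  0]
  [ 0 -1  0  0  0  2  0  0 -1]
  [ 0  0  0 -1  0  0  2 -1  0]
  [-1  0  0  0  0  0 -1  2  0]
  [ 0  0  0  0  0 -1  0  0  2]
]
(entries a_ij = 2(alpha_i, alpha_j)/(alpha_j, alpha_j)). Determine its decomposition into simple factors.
The diagram associated to this matrix has two connected components: the simple roots {alpha_1, alpha_3, alpha_4, alpha_5, alpha_7, alpha_8} form a chain of 6 nodes with a double edge at one end; the terminal node there is the unique short simple root (B_6), and {alpha_2, alpha_6, alpha_9} form a chain of 3 nodes with a double edge at one end; the terminal node there is the unique long simple root (C_3). A semisimple Lie algebra decomposes uniquely as the direct sum of simple ideals, one per connected component of its Dynkin diagram, so g ≅ B_6 ⊕ C_3 (dimension 78 + 21 = 99).

B_6 (so(13)) + C_3 (sp(6))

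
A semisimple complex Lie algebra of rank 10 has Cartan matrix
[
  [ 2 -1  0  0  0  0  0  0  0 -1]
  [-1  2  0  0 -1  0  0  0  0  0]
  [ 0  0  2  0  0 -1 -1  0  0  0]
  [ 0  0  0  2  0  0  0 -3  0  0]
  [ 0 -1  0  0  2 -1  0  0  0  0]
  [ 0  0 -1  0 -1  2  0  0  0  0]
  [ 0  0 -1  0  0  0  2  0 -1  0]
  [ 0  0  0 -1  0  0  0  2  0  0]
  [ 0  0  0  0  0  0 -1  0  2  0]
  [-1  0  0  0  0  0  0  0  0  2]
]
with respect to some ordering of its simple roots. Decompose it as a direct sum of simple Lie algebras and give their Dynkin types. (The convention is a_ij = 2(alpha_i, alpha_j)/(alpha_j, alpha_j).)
A_8 (sl(9)) + G_2

The diagram associated to this matrix has two connected components: the simple roots {alpha_1, alpha_2, alpha_3, alpha_5, alpha_6, alpha_7, alpha_9, alpha_10} form a chain of 8 nodes with single edges (A_8), and {alpha_4, alpha_8} form two nodes joined by a triple edge (G_2). A semisimple Lie algebra decomposes uniquely as the direct sum of simple ideals, one per connected component of its Dynkin diagram, so g ≅ A_8 ⊕ G_2 (dimension 80 + 14 = 94).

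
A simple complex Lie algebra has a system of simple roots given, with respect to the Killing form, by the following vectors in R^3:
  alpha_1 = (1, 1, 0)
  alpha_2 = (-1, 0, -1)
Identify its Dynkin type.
A2

Compute the Cartan integers a_ij = 2(alpha_i, alpha_j)/(alpha_j, alpha_j); the resulting 2x2 Cartan matrix is
[[2, -1], [-1, 2]].
All simple roots have the same length, so the diagram is simply laced. The associated Dynkin diagram is a chain of 2 nodes with single edges (A_2), so the type is A_2 (the algebra sl(3)).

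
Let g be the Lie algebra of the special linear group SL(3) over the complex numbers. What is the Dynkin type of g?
A_2 (sl(3))

This is sl(3), which has dimension 3^2 - 1 = 8 and rank 3 - 1 = 2 (a Cartan subalgebra is the diagonal traceless matrices). In the classification of classical Lie algebras, the special linear algebra sl(n+1) has type A_n; here n = 2, so the Dynkin diagram is a chain of 2 nodes with single edges (A_2). Hence the type is A_2.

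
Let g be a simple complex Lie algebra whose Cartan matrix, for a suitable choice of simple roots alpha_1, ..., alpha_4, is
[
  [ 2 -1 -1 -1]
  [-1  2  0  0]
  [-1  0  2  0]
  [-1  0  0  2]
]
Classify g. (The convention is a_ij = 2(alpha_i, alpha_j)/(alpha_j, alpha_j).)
The matrix has rank 4 with 2's on the diagonal. Reading the off-diagonal entries as Dynkin edges (a single edge where a_ij = a_ji = -1; a double or triple edge where a_ij * a_ji = 2 or 3), the diagram is a chain of 2 nodes with a fork of two nodes at one end (D_4). One simple-root ordering that puts it in standard form is (alpha_2, alpha_1, alpha_3, alpha_4). So the algebra is type D_4, i.e. so(8).

type D_4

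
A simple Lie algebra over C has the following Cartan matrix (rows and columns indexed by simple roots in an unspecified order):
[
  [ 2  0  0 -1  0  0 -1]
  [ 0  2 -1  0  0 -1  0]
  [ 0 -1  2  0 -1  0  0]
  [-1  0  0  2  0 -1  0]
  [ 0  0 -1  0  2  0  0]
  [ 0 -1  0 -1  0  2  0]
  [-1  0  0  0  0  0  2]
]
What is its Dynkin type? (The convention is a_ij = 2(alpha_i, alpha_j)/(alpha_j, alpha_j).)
The matrix has rank 7 with 2's on the diagonal. Reading the off-diagonal entries as Dynkin edges (a single edge where a_ij = a_ji = -1; a double or triple edge where a_ij * a_ji = 2 or 3), the diagram is a chain of 7 nodes with single edges (A_7). One simple-root ordering that puts it in standard form is (alpha_5, alpha_3, alpha_2, alpha_6, alpha_4, alpha_1, alpha_7). So the algebra is type A_7, i.e. sl(8).

A_7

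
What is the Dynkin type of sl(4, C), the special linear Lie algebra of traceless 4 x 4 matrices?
This is sl(4), which has dimension 4^2 - 1 = 15 and rank 4 - 1 = 3 (a Cartan subalgebra is the diagonal traceless matrices). In the classification of classical Lie algebras, the special linear algebra sl(n+1) has type A_n; here n = 3, so the Dynkin diagram is a chain of 3 nodes with single edges (A_3). Hence the type is A_3.

A_3 (sl(4))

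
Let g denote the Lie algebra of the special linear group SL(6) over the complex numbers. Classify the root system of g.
This is sl(6), which has dimension 6^2 - 1 = 35 and rank 6 - 1 = 5 (a Cartan subalgebra is the diagonal traceless matrices). In the classification of classical Lie algebras, the special linear algebra sl(n+1) has type A_n; here n = 5, so the Dynkin diagram is a chain of 5 nodes with single edges (A_5). Hence the type is A_5.

A_5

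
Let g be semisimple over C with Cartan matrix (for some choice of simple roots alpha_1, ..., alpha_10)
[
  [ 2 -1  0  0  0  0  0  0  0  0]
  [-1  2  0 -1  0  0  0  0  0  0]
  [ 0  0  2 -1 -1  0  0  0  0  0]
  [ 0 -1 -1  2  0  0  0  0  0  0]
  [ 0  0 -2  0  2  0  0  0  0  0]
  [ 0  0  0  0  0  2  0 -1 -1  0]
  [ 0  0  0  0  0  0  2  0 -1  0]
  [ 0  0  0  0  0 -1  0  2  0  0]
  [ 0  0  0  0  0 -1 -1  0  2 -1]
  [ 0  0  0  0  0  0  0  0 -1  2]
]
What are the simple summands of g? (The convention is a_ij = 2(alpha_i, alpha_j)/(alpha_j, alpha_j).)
The diagram associated to this matrix has two connected components: the simple roots {alpha_1, alpha_2, alpha_3, alpha_4, alpha_5} form a chain of 5 nodes with a double edge at one end; the terminal node there is the unique long simple root (C_5), and {alpha_6, alpha_7, alpha_8, alpha_9, alpha_10} form a chain of 3 nodes with a fork of two nodes at one end (D_5). A semisimple Lie algebra decomposes uniquely as the direct sum of simple ideals, one per connected component of its Dynkin diagram, so g ≅ C_5 ⊕ D_5 (dimension 55 + 45 = 100).

C_5 + D_5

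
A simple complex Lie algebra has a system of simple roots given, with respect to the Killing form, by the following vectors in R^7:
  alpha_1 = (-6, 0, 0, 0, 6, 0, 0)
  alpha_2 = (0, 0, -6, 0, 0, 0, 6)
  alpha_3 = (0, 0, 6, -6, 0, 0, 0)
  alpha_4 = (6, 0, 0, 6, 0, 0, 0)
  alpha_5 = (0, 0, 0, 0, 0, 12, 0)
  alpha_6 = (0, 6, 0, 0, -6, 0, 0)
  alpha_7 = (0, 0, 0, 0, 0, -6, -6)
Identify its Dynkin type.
Compute the Cartan integers a_ij = 2(alpha_i, alpha_j)/(alpha_j, alpha_j); the resulting 7x7 Cartan matrix is
[[2, 0, 0, -1, 0, -1, 0], [0, 2, -1, 0, 0, 0, -1], [0, -1, 2, -1, 0, 0, 0], [-1, 0, -1, 2, 0, 0, 0], [0, 0, 0, 0, 2, 0, -2], [-1, 0, 0, 0, 0, 2, 0], [0, -1, 0, 0, -1, 0, 2]].
The roots have two lengths (squared-length ratio 2:1); the short ones are alpha_{1,2,3,4,6,7}. The associated Dynkin diagram is a chain of 7 nodes with a double edge at one end; the terminal node there is the unique long simple root (C_7), so the type is C_7 (the algebra sp(14)).

C_7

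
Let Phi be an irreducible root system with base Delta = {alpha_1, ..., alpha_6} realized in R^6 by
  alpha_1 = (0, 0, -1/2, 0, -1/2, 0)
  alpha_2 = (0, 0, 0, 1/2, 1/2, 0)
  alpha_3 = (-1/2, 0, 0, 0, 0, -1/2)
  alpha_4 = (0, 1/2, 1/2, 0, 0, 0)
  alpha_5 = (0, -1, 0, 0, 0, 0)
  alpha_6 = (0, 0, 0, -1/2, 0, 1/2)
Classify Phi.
type C_6

Compute the Cartan integers a_ij = 2(alpha_i, alpha_j)/(alpha_j, alpha_j); the resulting 6x6 Cartan matrix is
[[2, -1, 0, -1, 0, 0], [-1, 2, 0, 0, 0, -1], [0, 0, 2, 0, 0, -1], [-1, 0, 0, 2, -1, 0], [0, 0, 0, -2, 2, 0], [0, -1, -1, 0, 0, 2]].
The roots have two lengths (squared-length ratio 2:1); the short ones are alpha_{1,2,3,4,6}. The associated Dynkin diagram is a chain of 6 nodes with a double edge at one end; the terminal node there is the unique long simple root (C_6), so the type is C_6 (the algebra sp(12)).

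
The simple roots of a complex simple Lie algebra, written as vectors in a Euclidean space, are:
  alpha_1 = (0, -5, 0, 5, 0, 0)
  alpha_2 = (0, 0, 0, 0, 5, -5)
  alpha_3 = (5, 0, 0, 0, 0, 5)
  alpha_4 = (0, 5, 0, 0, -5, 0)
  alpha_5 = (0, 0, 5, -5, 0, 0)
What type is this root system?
Compute the Cartan integers a_ij = 2(alpha_i, alpha_j)/(alpha_j, alpha_j); the resulting 5x5 Cartan matrix is
[[2, 0, 0, -1, -1], [0, 2, -1, -1, 0], [0, -1, 2, 0, 0], [-1, -1, 0, 2, 0], [-1, 0, 0, 0, 2]].
All simple roots have the same length, so the diagram is simply laced. The associated Dynkin diagram is a chain of 5 nodes with single edges (A_5), so the type is A_5 (the algebra sl(6)).

A_5 (sl(6))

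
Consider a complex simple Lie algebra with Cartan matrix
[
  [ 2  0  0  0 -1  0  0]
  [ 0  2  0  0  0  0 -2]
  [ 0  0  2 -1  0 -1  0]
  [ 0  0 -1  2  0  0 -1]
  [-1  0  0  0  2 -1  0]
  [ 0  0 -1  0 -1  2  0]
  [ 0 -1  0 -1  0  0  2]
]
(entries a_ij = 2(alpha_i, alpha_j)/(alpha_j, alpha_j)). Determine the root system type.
The matrix has rank 7 with 2's on the diagonal. Reading the off-diagonal entries as Dynkin edges (a single edge where a_ij = a_ji = -1; a double or triple edge where a_ij * a_ji = 2 or 3), the diagram is a chain of 7 nodes with a double edge at one end; the terminal node there is the unique long simple root (C_7). One simple-root ordering that puts it in standard form is (alpha_1, alpha_5, alpha_6, alpha_3, alpha_4, alpha_7, alpha_2). So the algebra is type C_7, i.e. sp(14).

C_7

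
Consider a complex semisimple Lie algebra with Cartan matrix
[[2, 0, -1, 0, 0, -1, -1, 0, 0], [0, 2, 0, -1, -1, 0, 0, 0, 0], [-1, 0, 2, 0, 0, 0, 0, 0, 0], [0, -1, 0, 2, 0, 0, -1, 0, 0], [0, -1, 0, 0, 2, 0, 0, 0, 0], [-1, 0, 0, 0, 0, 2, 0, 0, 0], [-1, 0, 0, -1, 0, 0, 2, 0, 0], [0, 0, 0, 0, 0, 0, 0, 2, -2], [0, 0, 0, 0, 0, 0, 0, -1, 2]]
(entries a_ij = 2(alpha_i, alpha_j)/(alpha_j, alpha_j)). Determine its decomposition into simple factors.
type B_2 ⊕ type D_7

The diagram associated to this matrix has two connected components: the simple roots {alpha_8, alpha_9} form a chain of 2 nodes with a double edge at one end; the terminal node there is the unique short simple root (B_2), and {alpha_1, alpha_2, alpha_3, alpha_4, alpha_5, alpha_6, alpha_7} form a chain of 5 nodes with a fork of two nodes at one end (D_7). A semisimple Lie algebra decomposes uniquely as the direct sum of simple ideals, one per connected component of its Dynkin diagram, so g ≅ B_2 ⊕ D_7 (dimension 10 + 91 = 101).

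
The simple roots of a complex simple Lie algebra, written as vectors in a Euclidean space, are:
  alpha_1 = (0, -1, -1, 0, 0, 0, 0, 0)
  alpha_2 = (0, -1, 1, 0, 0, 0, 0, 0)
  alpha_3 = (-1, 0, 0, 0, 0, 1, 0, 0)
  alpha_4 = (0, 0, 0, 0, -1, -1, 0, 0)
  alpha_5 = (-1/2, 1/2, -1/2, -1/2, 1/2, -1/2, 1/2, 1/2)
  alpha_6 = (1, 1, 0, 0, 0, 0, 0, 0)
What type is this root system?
type E_6

Compute the Cartan integers a_ij = 2(alpha_i, alpha_j)/(alpha_j, alpha_j); the resulting 6x6 Cartan matrix is
[[2, 0, 0, 0, 0, -1], [0, 2, 0, 0, -1, -1], [0, 0, 2, -1, 0, -1], [0, 0, -1, 2, 0, 0], [0, -1, 0, 0, 2, 0], [-1, -1, -1, 0, 0, 2]].
All simple roots have the same length, so the diagram is simply laced. The associated Dynkin diagram is a chain of 5 nodes with one extra node attached to the third node from one end (E_6), so the type is E_6.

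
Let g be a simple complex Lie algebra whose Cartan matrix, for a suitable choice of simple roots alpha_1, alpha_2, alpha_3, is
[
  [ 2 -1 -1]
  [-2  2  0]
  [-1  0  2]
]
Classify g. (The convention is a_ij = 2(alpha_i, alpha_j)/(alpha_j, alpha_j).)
C_3

The matrix has rank 3 with 2's on the diagonal. Reading the off-diagonal entries as Dynkin edges (a single edge where a_ij = a_ji = -1; a double or triple edge where a_ij * a_ji = 2 or 3), the diagram is a chain of 3 nodes with a double edge at one end; the terminal node there is the unique long simple root (C_3). One simple-root ordering that puts it in standard form is (alpha_3, alpha_1, alpha_2). So the algebra is type C_3, i.e. sp(6).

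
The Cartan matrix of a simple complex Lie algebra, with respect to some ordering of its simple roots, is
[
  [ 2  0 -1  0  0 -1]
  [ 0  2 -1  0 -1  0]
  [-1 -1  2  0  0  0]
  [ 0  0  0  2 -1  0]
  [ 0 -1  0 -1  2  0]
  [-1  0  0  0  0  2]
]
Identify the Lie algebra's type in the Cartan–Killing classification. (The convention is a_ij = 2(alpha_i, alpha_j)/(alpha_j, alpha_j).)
The matrix has rank 6 with 2's on the diagonal. Reading the off-diagonal entries as Dynkin edges (a single edge where a_ij = a_ji = -1; a double or triple edge where a_ij * a_ji = 2 or 3), the diagram is a chain of 6 nodes with single edges (A_6). One simple-root ordering that puts it in standard form is (alpha_4, alpha_5, alpha_2, alpha_3, alpha_1, alpha_6). So the algebra is type A_6, i.e. sl(7).

A6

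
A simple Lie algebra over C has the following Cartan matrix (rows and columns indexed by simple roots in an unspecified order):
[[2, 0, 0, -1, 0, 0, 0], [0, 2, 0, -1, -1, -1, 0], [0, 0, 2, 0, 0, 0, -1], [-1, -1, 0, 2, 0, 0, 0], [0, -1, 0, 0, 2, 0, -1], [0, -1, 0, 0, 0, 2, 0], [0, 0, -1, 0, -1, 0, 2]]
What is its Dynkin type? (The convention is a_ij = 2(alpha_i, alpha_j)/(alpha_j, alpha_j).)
type E_7

The matrix has rank 7 with 2's on the diagonal. Reading the off-diagonal entries as Dynkin edges (a single edge where a_ij = a_ji = -1; a double or triple edge where a_ij * a_ji = 2 or 3), the diagram is a chain of 6 nodes with one extra node attached to the third node from one end (E_7). One simple-root ordering that puts it in standard form is (alpha_1, alpha_6, alpha_4, alpha_2, alpha_5, alpha_7, alpha_3). So the algebra is type E_7.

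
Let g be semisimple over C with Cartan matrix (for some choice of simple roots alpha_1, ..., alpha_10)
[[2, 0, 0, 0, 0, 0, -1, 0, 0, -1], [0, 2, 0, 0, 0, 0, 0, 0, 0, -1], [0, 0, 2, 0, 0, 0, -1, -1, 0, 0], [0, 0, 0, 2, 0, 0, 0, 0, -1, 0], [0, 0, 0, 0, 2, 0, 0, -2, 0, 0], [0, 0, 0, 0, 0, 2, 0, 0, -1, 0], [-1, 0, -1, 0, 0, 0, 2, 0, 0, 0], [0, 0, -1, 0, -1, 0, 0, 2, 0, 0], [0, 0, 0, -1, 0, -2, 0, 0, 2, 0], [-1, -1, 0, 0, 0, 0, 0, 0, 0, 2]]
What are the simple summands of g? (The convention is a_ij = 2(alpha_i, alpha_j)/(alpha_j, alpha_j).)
The diagram associated to this matrix has two connected components: the simple roots {alpha_4, alpha_6, alpha_9} form a chain of 3 nodes with a double edge at one end; the terminal node there is the unique short simple root (B_3), and {alpha_1, alpha_2, alpha_3, alpha_5, alpha_7, alpha_8, alpha_10} form a chain of 7 nodes with a double edge at one end; the terminal node there is the unique long simple root (C_7). A semisimple Lie algebra decomposes uniquely as the direct sum of simple ideals, one per connected component of its Dynkin diagram, so g ≅ B_3 ⊕ C_7 (dimension 21 + 105 = 126).

type B_3 ⊕ type C_7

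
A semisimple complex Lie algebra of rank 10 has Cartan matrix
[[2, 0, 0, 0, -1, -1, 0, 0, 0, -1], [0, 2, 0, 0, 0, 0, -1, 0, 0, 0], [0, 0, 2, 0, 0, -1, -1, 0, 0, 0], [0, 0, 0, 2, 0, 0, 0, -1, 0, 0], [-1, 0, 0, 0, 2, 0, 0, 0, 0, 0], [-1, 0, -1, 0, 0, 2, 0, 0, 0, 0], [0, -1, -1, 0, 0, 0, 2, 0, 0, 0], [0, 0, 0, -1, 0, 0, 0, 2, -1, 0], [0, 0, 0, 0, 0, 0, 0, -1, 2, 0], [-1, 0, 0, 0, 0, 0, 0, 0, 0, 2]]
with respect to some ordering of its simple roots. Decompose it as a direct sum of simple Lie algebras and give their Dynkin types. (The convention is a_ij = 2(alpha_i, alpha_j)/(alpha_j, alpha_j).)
type A_3 + type D_7

The diagram associated to this matrix has two connected components: the simple roots {alpha_4, alpha_8, alpha_9} form a chain of 3 nodes with single edges (A_3), and {alpha_1, alpha_2, alpha_3, alpha_5, alpha_6, alpha_7, alpha_10} form a chain of 5 nodes with a fork of two nodes at one end (D_7). A semisimple Lie algebra decomposes uniquely as the direct sum of simple ideals, one per connected component of its Dynkin diagram, so g ≅ A_3 ⊕ D_7 (dimension 15 + 91 = 106).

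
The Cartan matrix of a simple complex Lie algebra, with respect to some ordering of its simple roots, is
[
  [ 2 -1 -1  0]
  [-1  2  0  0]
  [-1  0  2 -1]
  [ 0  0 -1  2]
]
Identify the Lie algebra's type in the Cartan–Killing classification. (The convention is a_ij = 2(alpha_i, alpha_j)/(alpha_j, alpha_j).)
type A_4

The matrix has rank 4 with 2's on the diagonal. Reading the off-diagonal entries as Dynkin edges (a single edge where a_ij = a_ji = -1; a double or triple edge where a_ij * a_ji = 2 or 3), the diagram is a chain of 4 nodes with single edges (A_4). One simple-root ordering that puts it in standard form is (alpha_4, alpha_3, alpha_1, alpha_2). So the algebra is type A_4, i.e. sl(5).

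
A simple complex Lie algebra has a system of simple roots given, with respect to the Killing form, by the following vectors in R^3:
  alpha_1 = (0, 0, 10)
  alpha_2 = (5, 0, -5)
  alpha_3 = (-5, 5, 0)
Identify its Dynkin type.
C_3

Compute the Cartan integers a_ij = 2(alpha_i, alpha_j)/(alpha_j, alpha_j); the resulting 3x3 Cartan matrix is
[[2, -2, 0], [-1, 2, -1], [0, -1, 2]].
The roots have two lengths (squared-length ratio 2:1); the short ones are alpha_{2,3}. The associated Dynkin diagram is a chain of 3 nodes with a double edge at one end; the terminal node there is the unique long simple root (C_3), so the type is C_3 (the algebra sp(6)).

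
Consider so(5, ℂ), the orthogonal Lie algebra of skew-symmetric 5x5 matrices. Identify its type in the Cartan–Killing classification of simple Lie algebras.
This is so(5) with 5 odd, which has dimension 5(5-1)/2 = 10 and rank (5-1)/2 = 2. In the classification of classical Lie algebras, the orthogonal algebra so(2n+1) in an odd number of variables has type B_n; here n = 2, so the Dynkin diagram is a chain of 2 nodes with a double edge at one end; the terminal node there is the unique short simple root (B_2). Hence the type is B_2.

type B_2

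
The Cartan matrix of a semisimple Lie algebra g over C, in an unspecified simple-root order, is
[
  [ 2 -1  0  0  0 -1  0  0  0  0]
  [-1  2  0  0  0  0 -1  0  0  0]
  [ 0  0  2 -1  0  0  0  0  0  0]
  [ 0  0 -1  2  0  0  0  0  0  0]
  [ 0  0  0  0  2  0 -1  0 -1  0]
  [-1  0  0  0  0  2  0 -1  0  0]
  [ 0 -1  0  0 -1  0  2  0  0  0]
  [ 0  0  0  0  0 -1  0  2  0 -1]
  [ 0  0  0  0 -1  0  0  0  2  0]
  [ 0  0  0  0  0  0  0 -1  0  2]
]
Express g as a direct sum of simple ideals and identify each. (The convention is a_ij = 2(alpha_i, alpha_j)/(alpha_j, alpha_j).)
A_2 + A_8

The diagram associated to this matrix has two connected components: the simple roots {alpha_3, alpha_4} form a chain of 2 nodes with single edges (A_2), and {alpha_1, alpha_2, alpha_5, alpha_6, alpha_7, alpha_8, alpha_9, alpha_10} form a chain of 8 nodes with single edges (A_8). A semisimple Lie algebra decomposes uniquely as the direct sum of simple ideals, one per connected component of its Dynkin diagram, so g ≅ A_2 ⊕ A_8 (dimension 8 + 80 = 88).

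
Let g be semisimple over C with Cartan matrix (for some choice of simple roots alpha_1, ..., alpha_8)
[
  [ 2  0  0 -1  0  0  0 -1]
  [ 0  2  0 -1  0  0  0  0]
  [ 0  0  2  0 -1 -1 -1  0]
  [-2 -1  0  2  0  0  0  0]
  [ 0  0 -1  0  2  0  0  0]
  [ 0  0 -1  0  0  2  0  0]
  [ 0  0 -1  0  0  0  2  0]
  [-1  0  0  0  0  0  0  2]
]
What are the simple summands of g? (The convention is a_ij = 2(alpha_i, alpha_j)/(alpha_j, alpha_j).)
The diagram associated to this matrix has two connected components: the simple roots {alpha_3, alpha_5, alpha_6, alpha_7} form a chain of 2 nodes with a fork of two nodes at one end (D_4), and {alpha_1, alpha_2, alpha_4, alpha_8} form a chain of 4 nodes with a double edge between the middle two (F_4). A semisimple Lie algebra decomposes uniquely as the direct sum of simple ideals, one per connected component of its Dynkin diagram, so g ≅ D_4 ⊕ F_4 (dimension 28 + 52 = 80).

D_4 (so(8)) + F_4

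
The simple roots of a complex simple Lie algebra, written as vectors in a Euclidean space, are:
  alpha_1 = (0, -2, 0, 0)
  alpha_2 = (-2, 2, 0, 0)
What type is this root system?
B2

Compute the Cartan integers a_ij = 2(alpha_i, alpha_j)/(alpha_j, alpha_j); the resulting 2x2 Cartan matrix is
[[2, -1], [-2, 2]].
The roots have two lengths (squared-length ratio 2:1); the short ones are alpha_{1}. The associated Dynkin diagram is a chain of 2 nodes with a double edge at one end; the terminal node there is the unique short simple root (B_2), so the type is B_2 (the algebra so(5)).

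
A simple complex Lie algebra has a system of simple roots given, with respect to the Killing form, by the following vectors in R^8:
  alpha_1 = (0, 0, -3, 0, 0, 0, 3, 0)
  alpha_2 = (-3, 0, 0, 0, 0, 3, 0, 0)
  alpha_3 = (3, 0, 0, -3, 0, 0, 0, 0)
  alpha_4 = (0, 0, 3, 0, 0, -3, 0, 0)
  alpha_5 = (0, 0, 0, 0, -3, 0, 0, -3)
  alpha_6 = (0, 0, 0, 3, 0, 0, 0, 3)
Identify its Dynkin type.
A_6

Compute the Cartan integers a_ij = 2(alpha_i, alpha_j)/(alpha_j, alpha_j); the resulting 6x6 Cartan matrix is
[[2, 0, 0, -1, 0, 0], [0, 2, -1, -1, 0, 0], [0, -1, 2, 0, 0, -1], [-1, -1, 0, 2, 0, 0], [0, 0, 0, 0, 2, -1], [0, 0, -1, 0, -1, 2]].
All simple roots have the same length, so the diagram is simply laced. The associated Dynkin diagram is a chain of 6 nodes with single edges (A_6), so the type is A_6 (the algebra sl(7)).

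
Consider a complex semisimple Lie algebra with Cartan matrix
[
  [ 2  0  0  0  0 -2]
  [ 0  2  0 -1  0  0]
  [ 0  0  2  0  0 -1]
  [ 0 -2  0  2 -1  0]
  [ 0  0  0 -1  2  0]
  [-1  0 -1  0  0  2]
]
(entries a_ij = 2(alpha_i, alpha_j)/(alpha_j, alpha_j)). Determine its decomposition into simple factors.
The diagram associated to this matrix has two connected components: the simple roots {alpha_2, alpha_4, alpha_5} form a chain of 3 nodes with a double edge at one end; the terminal node there is the unique short simple root (B_3), and {alpha_1, alpha_3, alpha_6} form a chain of 3 nodes with a double edge at one end; the terminal node there is the unique long simple root (C_3). A semisimple Lie algebra decomposes uniquely as the direct sum of simple ideals, one per connected component of its Dynkin diagram, so g ≅ B_3 ⊕ C_3 (dimension 21 + 21 = 42).

type B_3 ⊕ type C_3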